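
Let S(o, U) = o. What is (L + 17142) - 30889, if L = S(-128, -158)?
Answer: -13875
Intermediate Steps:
L = -128
(L + 17142) - 30889 = (-128 + 17142) - 30889 = 17014 - 30889 = -13875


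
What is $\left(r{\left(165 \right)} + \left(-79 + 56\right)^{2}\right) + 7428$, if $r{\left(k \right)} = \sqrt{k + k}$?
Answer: $7957 + \sqrt{330} \approx 7975.2$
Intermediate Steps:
$r{\left(k \right)} = \sqrt{2} \sqrt{k}$ ($r{\left(k \right)} = \sqrt{2 k} = \sqrt{2} \sqrt{k}$)
$\left(r{\left(165 \right)} + \left(-79 + 56\right)^{2}\right) + 7428 = \left(\sqrt{2} \sqrt{165} + \left(-79 + 56\right)^{2}\right) + 7428 = \left(\sqrt{330} + \left(-23\right)^{2}\right) + 7428 = \left(\sqrt{330} + 529\right) + 7428 = \left(529 + \sqrt{330}\right) + 7428 = 7957 + \sqrt{330}$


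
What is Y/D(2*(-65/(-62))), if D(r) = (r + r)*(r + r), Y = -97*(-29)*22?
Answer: 29736223/8450 ≈ 3519.1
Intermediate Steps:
Y = 61886 (Y = 2813*22 = 61886)
D(r) = 4*r**2 (D(r) = (2*r)*(2*r) = 4*r**2)
Y/D(2*(-65/(-62))) = 61886/((4*(2*(-65/(-62)))**2)) = 61886/((4*(2*(-65*(-1/62)))**2)) = 61886/((4*(2*(65/62))**2)) = 61886/((4*(65/31)**2)) = 61886/((4*(4225/961))) = 61886/(16900/961) = 61886*(961/16900) = 29736223/8450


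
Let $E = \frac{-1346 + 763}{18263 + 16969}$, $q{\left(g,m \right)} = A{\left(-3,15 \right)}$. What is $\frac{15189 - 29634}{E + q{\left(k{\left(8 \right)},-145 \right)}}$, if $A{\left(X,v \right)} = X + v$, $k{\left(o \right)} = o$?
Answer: $- \frac{508926240}{422201} \approx -1205.4$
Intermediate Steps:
$q{\left(g,m \right)} = 12$ ($q{\left(g,m \right)} = -3 + 15 = 12$)
$E = - \frac{583}{35232} \approx -0.016547$
$\frac{15189 - 29634}{E + q{\left(k{\left(8 \right)},-145 \right)}} = \frac{15189 - 29634}{- \frac{583}{35232} + 12} = - \frac{14445}{\frac{422201}{35232}} = \left(-14445\right) \frac{35232}{422201} = - \frac{508926240}{422201}$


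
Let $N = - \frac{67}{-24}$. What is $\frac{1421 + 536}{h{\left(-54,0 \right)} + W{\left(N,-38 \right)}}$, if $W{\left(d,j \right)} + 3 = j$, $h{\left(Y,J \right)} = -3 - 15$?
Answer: $- \frac{1957}{59} \approx -33.169$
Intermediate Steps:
$h{\left(Y,J \right)} = -18$
$N = \frac{67}{24}$ ($N = \left(-67\right) \left(- \frac{1}{24}\right) = \frac{67}{24} \approx 2.7917$)
$W{\left(d,j \right)} = -3 + j$
$\frac{1421 + 536}{h{\left(-54,0 \right)} + W{\left(N,-38 \right)}} = \frac{1421 + 536}{-18 - 41} = \frac{1957}{-18 - 41} = \frac{1957}{-59} = 1957 \left(- \frac{1}{59}\right) = - \frac{1957}{59}$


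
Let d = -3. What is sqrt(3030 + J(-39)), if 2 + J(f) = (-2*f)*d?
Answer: sqrt(2794) ≈ 52.858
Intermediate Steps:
J(f) = -2 + 6*f (J(f) = -2 - 2*f*(-3) = -2 + 6*f)
sqrt(3030 + J(-39)) = sqrt(3030 + (-2 + 6*(-39))) = sqrt(3030 + (-2 - 234)) = sqrt(3030 - 236) = sqrt(2794)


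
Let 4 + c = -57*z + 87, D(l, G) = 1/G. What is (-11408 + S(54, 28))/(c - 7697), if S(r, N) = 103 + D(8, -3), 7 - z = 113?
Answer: 8479/1179 ≈ 7.1917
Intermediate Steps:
z = -106 (z = 7 - 1*113 = 7 - 113 = -106)
S(r, N) = 308/3 (S(r, N) = 103 + 1/(-3) = 103 - ⅓ = 308/3)
c = 6125 (c = -4 + (-57*(-106) + 87) = -4 + (6042 + 87) = -4 + 6129 = 6125)
(-11408 + S(54, 28))/(c - 7697) = (-11408 + 308/3)/(6125 - 7697) = -33916/3/(-1572) = -33916/3*(-1/1572) = 8479/1179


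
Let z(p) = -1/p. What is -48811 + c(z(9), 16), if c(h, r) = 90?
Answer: -48721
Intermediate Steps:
-48811 + c(z(9), 16) = -48811 + 90 = -48721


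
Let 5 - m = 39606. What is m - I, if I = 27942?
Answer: -67543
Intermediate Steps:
m = -39601 (m = 5 - 1*39606 = 5 - 39606 = -39601)
m - I = -39601 - 1*27942 = -39601 - 27942 = -67543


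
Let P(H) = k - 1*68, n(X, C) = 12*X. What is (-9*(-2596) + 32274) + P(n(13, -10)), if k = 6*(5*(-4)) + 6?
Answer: 55456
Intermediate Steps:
k = -114 (k = 6*(-20) + 6 = -120 + 6 = -114)
P(H) = -182 (P(H) = -114 - 1*68 = -114 - 68 = -182)
(-9*(-2596) + 32274) + P(n(13, -10)) = (-9*(-2596) + 32274) - 182 = (23364 + 32274) - 182 = 55638 - 182 = 55456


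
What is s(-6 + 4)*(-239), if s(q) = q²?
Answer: -956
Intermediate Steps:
s(-6 + 4)*(-239) = (-6 + 4)²*(-239) = (-2)²*(-239) = 4*(-239) = -956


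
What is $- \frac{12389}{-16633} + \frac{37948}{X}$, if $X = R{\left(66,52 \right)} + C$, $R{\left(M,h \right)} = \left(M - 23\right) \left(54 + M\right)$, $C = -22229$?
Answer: $- \frac{419721243}{283908677} \approx -1.4784$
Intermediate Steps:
$R{\left(M,h \right)} = \left(-23 + M\right) \left(54 + M\right)$
$X = -17069$ ($X = \left(-1242 + 66^{2} + 31 \cdot 66\right) - 22229 = \left(-1242 + 4356 + 2046\right) - 22229 = 5160 - 22229 = -17069$)
$- \frac{12389}{-16633} + \frac{37948}{X} = - \frac{12389}{-16633} + \frac{37948}{-17069} = \left(-12389\right) \left(- \frac{1}{16633}\right) + 37948 \left(- \frac{1}{17069}\right) = \frac{12389}{16633} - \frac{37948}{17069} = - \frac{419721243}{283908677}$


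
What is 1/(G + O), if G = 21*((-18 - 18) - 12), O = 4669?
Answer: 1/3661 ≈ 0.00027315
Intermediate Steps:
G = -1008 (G = 21*(-36 - 12) = 21*(-48) = -1008)
1/(G + O) = 1/(-1008 + 4669) = 1/3661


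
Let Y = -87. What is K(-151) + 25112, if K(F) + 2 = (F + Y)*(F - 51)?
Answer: 73186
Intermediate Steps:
K(F) = -2 + (-87 + F)*(-51 + F) (K(F) = -2 + (F - 87)*(F - 51) = -2 + (-87 + F)*(-51 + F))
K(-151) + 25112 = (4435 + (-151)² - 138*(-151)) + 25112 = (4435 + 22801 + 20838) + 25112 = 48074 + 25112 = 73186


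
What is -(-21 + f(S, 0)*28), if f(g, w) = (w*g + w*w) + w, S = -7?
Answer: 21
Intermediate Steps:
f(g, w) = w + w**2 + g*w (f(g, w) = (g*w + w**2) + w = (w**2 + g*w) + w = w + w**2 + g*w)
-(-21 + f(S, 0)*28) = -(-21 + (0*(1 - 7 + 0))*28) = -(-21 + (0*(-6))*28) = -(-21 + 0*28) = -(-21 + 0) = -1*(-21) = 21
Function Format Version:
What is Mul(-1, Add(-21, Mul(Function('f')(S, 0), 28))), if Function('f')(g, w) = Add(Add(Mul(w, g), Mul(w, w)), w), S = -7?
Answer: 21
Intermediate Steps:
Function('f')(g, w) = Add(w, Pow(w, 2), Mul(g, w)) (Function('f')(g, w) = Add(Add(Mul(g, w), Pow(w, 2)), w) = Add(Add(Pow(w, 2), Mul(g, w)), w) = Add(w, Pow(w, 2), Mul(g, w)))
Mul(-1, Add(-21, Mul(Function('f')(S, 0), 28))) = Mul(-1, Add(-21, Mul(Mul(0, Add(1, -7, 0)), 28))) = Mul(-1, Add(-21, Mul(Mul(0, -6), 28))) = Mul(-1, Add(-21, Mul(0, 28))) = Mul(-1, Add(-21, 0)) = Mul(-1, -21) = 21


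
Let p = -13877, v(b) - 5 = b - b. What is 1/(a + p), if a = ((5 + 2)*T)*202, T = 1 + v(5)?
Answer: -1/5393 ≈ -0.00018543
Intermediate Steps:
v(b) = 5 (v(b) = 5 + (b - b) = 5 + 0 = 5)
T = 6 (T = 1 + 5 = 6)
a = 8484 (a = ((5 + 2)*6)*202 = (7*6)*202 = 42*202 = 8484)
1/(a + p) = 1/(8484 - 13877) = 1/(-5393) = -1/5393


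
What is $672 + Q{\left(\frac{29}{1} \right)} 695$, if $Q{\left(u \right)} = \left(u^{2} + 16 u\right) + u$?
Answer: $927802$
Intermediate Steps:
$Q{\left(u \right)} = u^{2} + 17 u$
$672 + Q{\left(\frac{29}{1} \right)} 695 = 672 + \frac{29}{1} \left(17 + \frac{29}{1}\right) 695 = 672 + 29 \cdot 1 \left(17 + 29 \cdot 1\right) 695 = 672 + 29 \left(17 + 29\right) 695 = 672 + 29 \cdot 46 \cdot 695 = 672 + 1334 \cdot 695 = 672 + 927130 = 927802$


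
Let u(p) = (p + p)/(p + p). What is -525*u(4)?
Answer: -525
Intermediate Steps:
u(p) = 1 (u(p) = (2*p)/((2*p)) = (2*p)*(1/(2*p)) = 1)
-525*u(4) = -525*1 = -525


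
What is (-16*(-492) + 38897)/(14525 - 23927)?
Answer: -46769/9402 ≈ -4.9744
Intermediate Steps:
(-16*(-492) + 38897)/(14525 - 23927) = (7872 + 38897)/(-9402) = 46769*(-1/9402) = -46769/9402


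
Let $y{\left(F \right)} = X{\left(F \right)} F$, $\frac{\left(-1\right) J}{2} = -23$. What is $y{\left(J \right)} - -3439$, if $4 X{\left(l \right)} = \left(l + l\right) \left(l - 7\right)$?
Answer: $44701$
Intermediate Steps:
$J = 46$ ($J = \left(-2\right) \left(-23\right) = 46$)
$X{\left(l \right)} = \frac{l \left(-7 + l\right)}{2}$ ($X{\left(l \right)} = \frac{\left(l + l\right) \left(l - 7\right)}{4} = \frac{2 l \left(-7 + l\right)}{4} = \frac{l \left(-7 + l\right)}{2}$)
$y{\left(F \right)} = \frac{F^{2} \left(-7 + F\right)}{2}$ ($y{\left(F \right)} = \frac{F \left(-7 + F\right)}{2} F = \frac{F^{2} \left(-7 + F\right)}{2}$)
$y{\left(J \right)} - -3439 = \frac{46^{2} \left(-7 + 46\right)}{2} - -3439 = \frac{1}{2} \cdot 2116 \cdot 39 + 3439 = 41262 + 3439 = 44701$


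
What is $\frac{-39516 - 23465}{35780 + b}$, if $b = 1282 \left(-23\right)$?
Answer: $- \frac{62981}{6294} \approx -10.007$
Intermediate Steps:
$b = -29486$
$\frac{-39516 - 23465}{35780 + b} = \frac{-39516 - 23465}{35780 - 29486} = - \frac{62981}{6294}$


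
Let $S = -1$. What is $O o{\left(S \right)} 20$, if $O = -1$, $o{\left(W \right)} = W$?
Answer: $20$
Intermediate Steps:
$O o{\left(S \right)} 20 = \left(-1\right) \left(-1\right) 20 = 1 \cdot 20 = 20$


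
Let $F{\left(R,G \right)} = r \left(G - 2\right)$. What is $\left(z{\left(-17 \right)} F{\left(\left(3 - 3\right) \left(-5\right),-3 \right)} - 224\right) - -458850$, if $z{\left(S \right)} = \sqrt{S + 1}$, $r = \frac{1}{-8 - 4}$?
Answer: $458626 + \frac{5 i}{3} \approx 4.5863 \cdot 10^{5} + 1.6667 i$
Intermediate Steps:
$r = - \frac{1}{12}$ ($r = \frac{1}{-12} = - \frac{1}{12} \approx -0.083333$)
$z{\left(S \right)} = \sqrt{1 + S}$
$F{\left(R,G \right)} = \frac{1}{6} - \frac{G}{12}$ ($F{\left(R,G \right)} = - \frac{G - 2}{12} = - \frac{-2 + G}{12} = \frac{1}{6} - \frac{G}{12}$)
$\left(z{\left(-17 \right)} F{\left(\left(3 - 3\right) \left(-5\right),-3 \right)} - 224\right) - -458850 = \left(\sqrt{1 - 17} \left(\frac{1}{6} - - \frac{1}{4}\right) - 224\right) - -458850 = \left(\sqrt{-16} \left(\frac{1}{6} + \frac{1}{4}\right) - 224\right) + 458850 = \left(4 i \frac{5}{12} - 224\right) + 458850 = \left(\frac{5 i}{3} - 224\right) + 458850 = \left(-224 + \frac{5 i}{3}\right) + 458850 = 458626 + \frac{5 i}{3}$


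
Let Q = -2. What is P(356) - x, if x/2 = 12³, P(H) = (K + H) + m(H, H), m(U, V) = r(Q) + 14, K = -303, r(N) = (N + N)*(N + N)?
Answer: -3373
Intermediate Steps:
r(N) = 4*N² (r(N) = (2*N)*(2*N) = 4*N²)
m(U, V) = 30 (m(U, V) = 4*(-2)² + 14 = 4*4 + 14 = 16 + 14 = 30)
P(H) = -273 + H (P(H) = (-303 + H) + 30 = -273 + H)
x = 3456 (x = 2*12³ = 2*1728 = 3456)
P(356) - x = (-273 + 356) - 1*3456 = 83 - 3456 = -3373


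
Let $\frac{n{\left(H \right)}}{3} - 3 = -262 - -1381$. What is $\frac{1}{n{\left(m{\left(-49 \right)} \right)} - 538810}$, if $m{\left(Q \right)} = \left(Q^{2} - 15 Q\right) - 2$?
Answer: $- \frac{1}{535444} \approx -1.8676 \cdot 10^{-6}$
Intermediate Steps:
$m{\left(Q \right)} = -2 + Q^{2} - 15 Q$
$n{\left(H \right)} = 3366$ ($n{\left(H \right)} = 9 + 3 \left(-262 - -1381\right) = 9 + 3 \left(-262 + 1381\right) = 9 + 3 \cdot 1119 = 9 + 3357 = 3366$)
$\frac{1}{n{\left(m{\left(-49 \right)} \right)} - 538810} = \frac{1}{3366 - 538810} = \frac{1}{-535444} = - \frac{1}{535444}$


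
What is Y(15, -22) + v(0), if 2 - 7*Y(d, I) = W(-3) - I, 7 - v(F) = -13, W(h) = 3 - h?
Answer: 114/7 ≈ 16.286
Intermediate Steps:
v(F) = 20 (v(F) = 7 - 1*(-13) = 7 + 13 = 20)
Y(d, I) = -4/7 + I/7 (Y(d, I) = 2/7 - ((3 - 1*(-3)) - I)/7 = 2/7 - ((3 + 3) - I)/7 = 2/7 - (6 - I)/7 = 2/7 + (-6/7 + I/7) = -4/7 + I/7)
Y(15, -22) + v(0) = (-4/7 + (⅐)*(-22)) + 20 = (-4/7 - 22/7) + 20 = -26/7 + 20 = 114/7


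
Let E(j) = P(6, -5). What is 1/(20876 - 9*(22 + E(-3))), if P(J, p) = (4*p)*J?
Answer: 1/21758 ≈ 4.5960e-5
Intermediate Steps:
P(J, p) = 4*J*p
E(j) = -120 (E(j) = 4*6*(-5) = -120)
1/(20876 - 9*(22 + E(-3))) = 1/(20876 - 9*(22 - 120)) = 1/(20876 - 9*(-98)) = 1/(20876 + 882) = 1/21758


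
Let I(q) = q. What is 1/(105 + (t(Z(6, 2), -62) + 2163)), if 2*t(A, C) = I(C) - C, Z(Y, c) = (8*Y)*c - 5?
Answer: 1/2268 ≈ 0.00044092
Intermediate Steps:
Z(Y, c) = -5 + 8*Y*c (Z(Y, c) = 8*Y*c - 5 = -5 + 8*Y*c)
t(A, C) = 0 (t(A, C) = (C - C)/2 = (½)*0 = 0)
1/(105 + (t(Z(6, 2), -62) + 2163)) = 1/(105 + (0 + 2163)) = 1/(105 + 2163) = 1/2268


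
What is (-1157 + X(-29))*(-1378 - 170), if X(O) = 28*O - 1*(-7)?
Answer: 3037176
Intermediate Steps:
X(O) = 7 + 28*O (X(O) = 28*O + 7 = 7 + 28*O)
(-1157 + X(-29))*(-1378 - 170) = (-1157 + (7 + 28*(-29)))*(-1378 - 170) = (-1157 + (7 - 812))*(-1548) = (-1157 - 805)*(-1548) = -1962*(-1548) = 3037176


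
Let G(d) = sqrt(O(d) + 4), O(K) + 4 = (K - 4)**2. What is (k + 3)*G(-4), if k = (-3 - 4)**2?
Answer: 416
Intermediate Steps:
k = 49 (k = (-7)**2 = 49)
O(K) = -4 + (-4 + K)**2 (O(K) = -4 + (K - 4)**2 = -4 + (-4 + K)**2)
G(d) = sqrt((-4 + d)**2) (G(d) = sqrt((-4 + (-4 + d)**2) + 4) = sqrt((-4 + d)**2))
(k + 3)*G(-4) = (49 + 3)*sqrt((-4 - 4)**2) = 52*sqrt((-8)**2) = 52*sqrt(64) = 52*8 = 416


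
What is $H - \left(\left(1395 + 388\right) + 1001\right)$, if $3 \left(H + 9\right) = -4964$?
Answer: $- \frac{13343}{3} \approx -4447.7$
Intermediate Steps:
$H = - \frac{4991}{3}$ ($H = -9 + \frac{1}{3} \left(-4964\right) = -9 - \frac{4964}{3} = - \frac{4991}{3} \approx -1663.7$)
$H - \left(\left(1395 + 388\right) + 1001\right) = - \frac{4991}{3} - \left(\left(1395 + 388\right) + 1001\right) = - \frac{4991}{3} - \left(1783 + 1001\right) = - \frac{4991}{3} - 2784 = - \frac{13343}{3}$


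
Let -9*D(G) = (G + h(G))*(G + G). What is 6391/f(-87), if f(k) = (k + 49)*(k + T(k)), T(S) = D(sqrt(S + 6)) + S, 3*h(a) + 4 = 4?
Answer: 6391/5928 ≈ 1.0781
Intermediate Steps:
h(a) = 0 (h(a) = -4/3 + (1/3)*4 = -4/3 + 4/3 = 0)
D(G) = -2*G**2/9 (D(G) = -(G + 0)*(G + G)/9 = -G*2*G/9 = -2*G**2/9)
T(S) = -4/3 + 7*S/9 (T(S) = -(4/3 + 2*S/9) + S = -2*(6 + S)/9 + S = (-4/3 - 2*S/9) + S = -4/3 + 7*S/9)
f(k) = (49 + k)*(-4/3 + 16*k/9) (f(k) = (k + 49)*(k + (-4/3 + 7*k/9)) = (49 + k)*(-4/3 + 16*k/9))
6391/f(-87) = 6391/(-196/3 + (16/9)*(-87)**2 + (772/9)*(-87)) = 6391/(-196/3 + (16/9)*7569 - 22388/3) = 6391/(-196/3 + 13456 - 22388/3) = 6391/5928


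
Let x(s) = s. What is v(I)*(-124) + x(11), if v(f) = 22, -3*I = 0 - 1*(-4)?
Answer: -2717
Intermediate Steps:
I = -4/3 (I = -(0 - 1*(-4))/3 = -(0 + 4)/3 = -⅓*4 = -4/3 ≈ -1.3333)
v(I)*(-124) + x(11) = 22*(-124) + 11 = -2728 + 11 = -2717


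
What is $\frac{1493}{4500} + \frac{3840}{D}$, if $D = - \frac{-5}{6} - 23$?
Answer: $- \frac{103481431}{598500} \approx -172.9$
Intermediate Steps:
$D = - \frac{133}{6}$ ($D = - \frac{-5}{6} - 23 = \left(-1\right) \left(- \frac{5}{6}\right) - 23 = \frac{5}{6} - 23 = - \frac{133}{6} \approx -22.167$)
$\frac{1493}{4500} + \frac{3840}{D} = \frac{1493}{4500} + \frac{3840}{- \frac{133}{6}} = 1493 \cdot \frac{1}{4500} + 3840 \left(- \frac{6}{133}\right) = \frac{1493}{4500} - \frac{23040}{133} = - \frac{103481431}{598500}$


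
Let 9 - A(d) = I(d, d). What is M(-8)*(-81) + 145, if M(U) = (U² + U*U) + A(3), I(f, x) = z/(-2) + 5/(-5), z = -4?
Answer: -10871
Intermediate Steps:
I(f, x) = 1 (I(f, x) = -4/(-2) + 5/(-5) = -4*(-½) + 5*(-⅕) = 2 - 1 = 1)
A(d) = 8 (A(d) = 9 - 1*1 = 9 - 1 = 8)
M(U) = 8 + 2*U² (M(U) = (U² + U*U) + 8 = (U² + U²) + 8 = 2*U² + 8 = 8 + 2*U²)
M(-8)*(-81) + 145 = (8 + 2*(-8)²)*(-81) + 145 = (8 + 2*64)*(-81) + 145 = (8 + 128)*(-81) + 145 = 136*(-81) + 145 = -11016 + 145 = -10871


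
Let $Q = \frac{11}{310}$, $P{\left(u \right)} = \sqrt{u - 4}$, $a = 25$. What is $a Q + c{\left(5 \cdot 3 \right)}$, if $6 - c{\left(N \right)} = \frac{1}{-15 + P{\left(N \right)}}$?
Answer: $\frac{23077}{3317} + \frac{\sqrt{11}}{214} \approx 6.9727$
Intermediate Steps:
$P{\left(u \right)} = \sqrt{-4 + u}$
$Q = \frac{11}{310}$ ($Q = 11 \cdot \frac{1}{310} = \frac{11}{310} \approx 0.035484$)
$c{\left(N \right)} = 6 - \frac{1}{-15 + \sqrt{-4 + N}}$
$a Q + c{\left(5 \cdot 3 \right)} = 25 \cdot \frac{11}{310} + \frac{-91 + 6 \sqrt{-4 + 5 \cdot 3}}{-15 + \sqrt{-4 + 5 \cdot 3}} = \frac{55}{62} + \frac{-91 + 6 \sqrt{-4 + 15}}{-15 + \sqrt{-4 + 15}} = \frac{55}{62} + \frac{-91 + 6 \sqrt{11}}{-15 + \sqrt{11}}$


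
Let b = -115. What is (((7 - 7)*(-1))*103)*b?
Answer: 0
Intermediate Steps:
(((7 - 7)*(-1))*103)*b = (((7 - 7)*(-1))*103)*(-115) = ((0*(-1))*103)*(-115) = (0*103)*(-115) = 0*(-115) = 0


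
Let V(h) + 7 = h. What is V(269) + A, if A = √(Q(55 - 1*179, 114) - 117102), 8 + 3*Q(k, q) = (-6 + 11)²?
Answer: 262 + I*√1053867/3 ≈ 262.0 + 342.19*I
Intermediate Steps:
V(h) = -7 + h
Q(k, q) = 17/3 (Q(k, q) = -8/3 + (-6 + 11)²/3 = -8/3 + (⅓)*5² = -8/3 + (⅓)*25 = -8/3 + 25/3 = 17/3)
A = I*√1053867/3 (A = √(17/3 - 117102) = √(-351289/3) = I*√1053867/3 ≈ 342.19*I)
V(269) + A = (-7 + 269) + I*√1053867/3 = 262 + I*√1053867/3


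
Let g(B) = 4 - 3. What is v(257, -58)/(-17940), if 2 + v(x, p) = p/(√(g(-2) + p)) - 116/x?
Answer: 21/153686 - 29*I*√57/511290 ≈ 0.00013664 - 0.00042822*I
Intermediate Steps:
g(B) = 1
v(x, p) = -2 - 116/x + p/√(1 + p) (v(x, p) = -2 + (p/(√(1 + p)) - 116/x) = -2 + (p/√(1 + p) - 116/x) = -2 + (-116/x + p/√(1 + p)) = -2 - 116/x + p/√(1 + p))
v(257, -58)/(-17940) = (-2 - 116/257 - 58/√(1 - 58))/(-17940) = (-2 - 116*1/257 - (-58)*I*√57/57)*(-1/17940) = (-2 - 116/257 - (-58)*I*√57/57)*(-1/17940) = (-2 - 116/257 + 58*I*√57/57)*(-1/17940) = (-630/257 + 58*I*√57/57)*(-1/17940) = 21/153686 - 29*I*√57/511290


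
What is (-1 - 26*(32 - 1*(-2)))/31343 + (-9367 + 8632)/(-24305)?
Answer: 305436/152358323 ≈ 0.0020047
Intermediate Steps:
(-1 - 26*(32 - 1*(-2)))/31343 + (-9367 + 8632)/(-24305) = (-1 - 26*(32 + 2))*(1/31343) - 735*(-1/24305) = (-1 - 26*34)*(1/31343) + 147/4861 = (-1 - 884)*(1/31343) + 147/4861 = -885*1/31343 + 147/4861 = -885/31343 + 147/4861 = 305436/152358323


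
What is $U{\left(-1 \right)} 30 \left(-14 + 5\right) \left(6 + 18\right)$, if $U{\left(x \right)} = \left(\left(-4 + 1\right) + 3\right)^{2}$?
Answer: $0$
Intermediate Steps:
$U{\left(x \right)} = 0$ ($U{\left(x \right)} = \left(-3 + 3\right)^{2} = 0^{2} = 0$)
$U{\left(-1 \right)} 30 \left(-14 + 5\right) \left(6 + 18\right) = 0 \cdot 30 \left(-14 + 5\right) \left(6 + 18\right) = 0 \left(\left(-9\right) 24\right) = 0 \left(-216\right) = 0$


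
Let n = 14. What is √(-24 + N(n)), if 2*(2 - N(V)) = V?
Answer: I*√29 ≈ 5.3852*I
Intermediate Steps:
N(V) = 2 - V/2
√(-24 + N(n)) = √(-24 + (2 - ½*14)) = √(-24 + (2 - 7)) = √(-24 - 5) = √(-29) = I*√29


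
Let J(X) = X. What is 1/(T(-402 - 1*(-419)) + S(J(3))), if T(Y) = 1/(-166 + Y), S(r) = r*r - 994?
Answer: -149/146766 ≈ -0.0010152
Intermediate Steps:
S(r) = -994 + r**2 (S(r) = r**2 - 994 = -994 + r**2)
1/(T(-402 - 1*(-419)) + S(J(3))) = 1/(1/(-166 + (-402 - 1*(-419))) + (-994 + 3**2)) = 1/(1/(-166 + (-402 + 419)) + (-994 + 9)) = 1/(1/(-166 + 17) - 985) = 1/(1/(-149) - 985) = 1/(-1/149 - 985) = 1/(-146766/149) = -149/146766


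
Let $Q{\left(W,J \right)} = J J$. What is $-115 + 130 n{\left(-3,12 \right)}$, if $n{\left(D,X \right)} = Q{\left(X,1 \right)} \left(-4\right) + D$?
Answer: $-1025$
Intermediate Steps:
$Q{\left(W,J \right)} = J^{2}$
$n{\left(D,X \right)} = -4 + D$ ($n{\left(D,X \right)} = 1^{2} \left(-4\right) + D = 1 \left(-4\right) + D = -4 + D$)
$-115 + 130 n{\left(-3,12 \right)} = -115 + 130 \left(-4 - 3\right) = -115 + 130 \left(-7\right) = -115 - 910 = -1025$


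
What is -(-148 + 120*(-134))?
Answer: 16228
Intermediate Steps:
-(-148 + 120*(-134)) = -(-148 - 16080) = -1*(-16228) = 16228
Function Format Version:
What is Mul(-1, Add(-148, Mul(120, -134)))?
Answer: 16228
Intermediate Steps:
Mul(-1, Add(-148, Mul(120, -134))) = Mul(-1, Add(-148, -16080)) = Mul(-1, -16228) = 16228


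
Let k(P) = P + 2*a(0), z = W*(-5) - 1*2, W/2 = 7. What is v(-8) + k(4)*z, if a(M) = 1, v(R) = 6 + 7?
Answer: -419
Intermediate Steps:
W = 14 (W = 2*7 = 14)
v(R) = 13
z = -72 (z = 14*(-5) - 1*2 = -70 - 2 = -72)
k(P) = 2 + P (k(P) = P + 2*1 = P + 2 = 2 + P)
v(-8) + k(4)*z = 13 + (2 + 4)*(-72) = 13 + 6*(-72) = 13 - 432 = -419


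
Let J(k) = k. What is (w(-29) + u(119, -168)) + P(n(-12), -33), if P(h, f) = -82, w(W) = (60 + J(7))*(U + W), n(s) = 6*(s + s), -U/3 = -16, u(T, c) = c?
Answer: 1023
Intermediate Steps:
U = 48 (U = -3*(-16) = 48)
n(s) = 12*s (n(s) = 6*(2*s) = 12*s)
w(W) = 3216 + 67*W (w(W) = (60 + 7)*(48 + W) = 67*(48 + W) = 3216 + 67*W)
(w(-29) + u(119, -168)) + P(n(-12), -33) = ((3216 + 67*(-29)) - 168) - 82 = ((3216 - 1943) - 168) - 82 = (1273 - 168) - 82 = 1105 - 82 = 1023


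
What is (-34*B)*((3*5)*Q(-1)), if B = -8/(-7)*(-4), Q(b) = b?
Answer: -16320/7 ≈ -2331.4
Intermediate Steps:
B = -32/7 (B = -8*(-⅐)*(-4) = (8/7)*(-4) = -32/7 ≈ -4.5714)
(-34*B)*((3*5)*Q(-1)) = (-34*(-32/7))*((3*5)*(-1)) = 1088*(15*(-1))/7 = (1088/7)*(-15) = -16320/7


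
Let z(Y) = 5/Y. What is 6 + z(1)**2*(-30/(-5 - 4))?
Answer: 268/3 ≈ 89.333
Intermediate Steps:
6 + z(1)**2*(-30/(-5 - 4)) = 6 + (5/1)**2*(-30/(-5 - 4)) = 6 + (5*1)**2*(-30/(-9)) = 6 + 5**2*(-1/9*(-30)) = 6 + 25*(10/3) = 6 + 250/3 = 268/3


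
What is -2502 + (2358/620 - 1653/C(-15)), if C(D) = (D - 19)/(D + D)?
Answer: -20851947/5270 ≈ -3956.7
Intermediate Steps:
C(D) = (-19 + D)/(2*D) (C(D) = (-19 + D)/((2*D)) = (-19 + D)*(1/(2*D)) = (-19 + D)/(2*D))
-2502 + (2358/620 - 1653/C(-15)) = -2502 + (2358/620 - 1653*(-30/(-19 - 15))) = -2502 + (2358*(1/620) - 1653/((1/2)*(-1/15)*(-34))) = -2502 + (1179/310 - 1653/17/15) = -2502 + (1179/310 - 1653*15/17) = -2502 + (1179/310 - 24795/17) = -2502 - 7666407/5270 = -20851947/5270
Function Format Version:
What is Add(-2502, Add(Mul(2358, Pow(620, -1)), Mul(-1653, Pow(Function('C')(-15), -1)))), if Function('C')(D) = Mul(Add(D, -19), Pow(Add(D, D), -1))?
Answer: Rational(-20851947, 5270) ≈ -3956.7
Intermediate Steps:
Function('C')(D) = Mul(Rational(1, 2), Pow(D, -1), Add(-19, D)) (Function('C')(D) = Mul(Add(-19, D), Pow(Mul(2, D), -1)) = Mul(Add(-19, D), Mul(Rational(1, 2), Pow(D, -1))) = Mul(Rational(1, 2), Pow(D, -1), Add(-19, D)))
Add(-2502, Add(Mul(2358, Pow(620, -1)), Mul(-1653, Pow(Function('C')(-15), -1)))) = Add(-2502, Add(Mul(2358, Pow(620, -1)), Mul(-1653, Pow(Mul(Rational(1, 2), Pow(-15, -1), Add(-19, -15)), -1)))) = Add(-2502, Add(Mul(2358, Rational(1, 620)), Mul(-1653, Pow(Mul(Rational(1, 2), Rational(-1, 15), -34), -1)))) = Add(-2502, Add(Rational(1179, 310), Mul(-1653, Pow(Rational(17, 15), -1)))) = Add(-2502, Add(Rational(1179, 310), Mul(-1653, Rational(15, 17)))) = Add(-2502, Add(Rational(1179, 310), Rational(-24795, 17))) = Add(-2502, Rational(-7666407, 5270)) = Rational(-20851947, 5270)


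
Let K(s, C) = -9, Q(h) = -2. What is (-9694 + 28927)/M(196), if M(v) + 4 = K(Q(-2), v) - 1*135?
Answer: -19233/148 ≈ -129.95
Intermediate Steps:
M(v) = -148 (M(v) = -4 + (-9 - 1*135) = -4 + (-9 - 135) = -4 - 144 = -148)
(-9694 + 28927)/M(196) = (-9694 + 28927)/(-148) = 19233*(-1/148) = -19233/148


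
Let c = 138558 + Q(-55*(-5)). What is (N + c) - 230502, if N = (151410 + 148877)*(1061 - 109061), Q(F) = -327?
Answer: -32431088271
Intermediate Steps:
c = 138231 (c = 138558 - 327 = 138231)
N = -32430996000 (N = 300287*(-108000) = -32430996000)
(N + c) - 230502 = (-32430996000 + 138231) - 230502 = -32430857769 - 230502 = -32431088271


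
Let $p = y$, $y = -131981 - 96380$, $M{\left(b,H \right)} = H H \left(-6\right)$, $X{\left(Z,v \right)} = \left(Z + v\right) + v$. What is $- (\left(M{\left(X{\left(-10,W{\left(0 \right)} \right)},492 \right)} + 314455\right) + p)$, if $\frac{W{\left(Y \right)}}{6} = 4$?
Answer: $1366290$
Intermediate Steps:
$W{\left(Y \right)} = 24$ ($W{\left(Y \right)} = 6 \cdot 4 = 24$)
$X{\left(Z,v \right)} = Z + 2 v$
$M{\left(b,H \right)} = - 6 H^{2}$ ($M{\left(b,H \right)} = H^{2} \left(-6\right) = - 6 H^{2}$)
$y = -228361$ ($y = -131981 - 96380 = -228361$)
$p = -228361$
$- (\left(M{\left(X{\left(-10,W{\left(0 \right)} \right)},492 \right)} + 314455\right) + p) = - (\left(- 6 \cdot 492^{2} + 314455\right) - 228361) = - (\left(\left(-6\right) 242064 + 314455\right) - 228361) = - (\left(-1452384 + 314455\right) - 228361) = - (-1137929 - 228361) = \left(-1\right) \left(-1366290\right) = 1366290$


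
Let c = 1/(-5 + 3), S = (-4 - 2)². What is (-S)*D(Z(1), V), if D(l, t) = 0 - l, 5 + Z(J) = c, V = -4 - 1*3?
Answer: -198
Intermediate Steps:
V = -7 (V = -4 - 3 = -7)
S = 36 (S = (-6)² = 36)
c = -½ (c = 1/(-2) = -½ ≈ -0.50000)
Z(J) = -11/2 (Z(J) = -5 - ½ = -11/2)
D(l, t) = -l
(-S)*D(Z(1), V) = (-1*36)*(-1*(-11/2)) = -36*11/2 = -198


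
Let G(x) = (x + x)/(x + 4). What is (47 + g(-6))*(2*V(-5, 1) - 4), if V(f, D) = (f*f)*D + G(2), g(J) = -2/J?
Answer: 20164/9 ≈ 2240.4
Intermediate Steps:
G(x) = 2*x/(4 + x) (G(x) = (2*x)/(4 + x) = 2*x/(4 + x))
V(f, D) = ⅔ + D*f² (V(f, D) = (f*f)*D + 2*2/(4 + 2) = f²*D + 2*2/6 = D*f² + 2*2*(⅙) = D*f² + ⅔ = ⅔ + D*f²)
(47 + g(-6))*(2*V(-5, 1) - 4) = (47 - 2/(-6))*(2*(⅔ + 1*(-5)²) - 4) = (47 - 2*(-⅙))*(2*(⅔ + 1*25) - 4) = (47 + ⅓)*(2*(⅔ + 25) - 4) = 142*(2*(77/3) - 4)/3 = 142*(154/3 - 4)/3 = (142/3)*(142/3) = 20164/9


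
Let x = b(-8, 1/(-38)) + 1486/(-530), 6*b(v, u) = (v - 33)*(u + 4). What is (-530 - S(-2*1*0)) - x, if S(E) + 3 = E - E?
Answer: -30031321/60420 ≈ -497.04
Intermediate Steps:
b(v, u) = (-33 + v)*(4 + u)/6 (b(v, u) = ((v - 33)*(u + 4))/6 = ((-33 + v)*(4 + u))/6 = (-33 + v)*(4 + u)/6)
S(E) = -3 (S(E) = -3 + (E - E) = -3 + 0 = -3)
x = -1810019/60420 (x = (-22 - 11/2/(-38) + (2/3)*(-8) + (1/6)*(-8)/(-38)) + 1486/(-530) = (-22 - 11/2*(-1/38) - 16/3 + (1/6)*(-1/38)*(-8)) + 1486*(-1/530) = (-22 + 11/76 - 16/3 + 2/57) - 743/265 = -6191/228 - 743/265 = -1810019/60420 ≈ -29.957)
(-530 - S(-2*1*0)) - x = (-530 - 1*(-3)) - 1*(-1810019/60420) = (-530 + 3) + 1810019/60420 = -527 + 1810019/60420 = -30031321/60420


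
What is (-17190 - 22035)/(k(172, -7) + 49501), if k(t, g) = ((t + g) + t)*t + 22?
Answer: -13075/35829 ≈ -0.36493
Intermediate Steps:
k(t, g) = 22 + t*(g + 2*t) (k(t, g) = ((g + t) + t)*t + 22 = (g + 2*t)*t + 22 = t*(g + 2*t) + 22 = 22 + t*(g + 2*t))
(-17190 - 22035)/(k(172, -7) + 49501) = (-17190 - 22035)/((22 + 2*172² - 7*172) + 49501) = -39225/((22 + 2*29584 - 1204) + 49501) = -39225/((22 + 59168 - 1204) + 49501) = -39225/(57986 + 49501) = -39225/107487 = -39225*1/107487 = -13075/35829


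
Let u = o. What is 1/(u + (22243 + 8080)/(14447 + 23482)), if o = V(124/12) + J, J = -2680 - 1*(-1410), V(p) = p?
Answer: -12643/15915858 ≈ -0.00079437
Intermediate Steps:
J = -1270 (J = -2680 + 1410 = -1270)
o = -3779/3 (o = 124/12 - 1270 = 124*(1/12) - 1270 = 31/3 - 1270 = -3779/3 ≈ -1259.7)
u = -3779/3 ≈ -1259.7
1/(u + (22243 + 8080)/(14447 + 23482)) = 1/(-3779/3 + (22243 + 8080)/(14447 + 23482)) = 1/(-3779/3 + 30323/37929) = 1/(-15915858/12643) = -12643/15915858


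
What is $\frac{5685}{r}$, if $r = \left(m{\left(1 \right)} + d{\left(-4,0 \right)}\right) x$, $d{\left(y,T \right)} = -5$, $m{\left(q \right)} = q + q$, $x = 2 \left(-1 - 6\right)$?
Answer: $\frac{1895}{14} \approx 135.36$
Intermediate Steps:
$x = -14$ ($x = 2 \left(-1 - 6\right) = 2 \left(-7\right) = -14$)
$m{\left(q \right)} = 2 q$
$r = 42$ ($r = \left(2 \cdot 1 - 5\right) \left(-14\right) = \left(2 - 5\right) \left(-14\right) = \left(-3\right) \left(-14\right) = 42$)
$\frac{5685}{r} = \frac{5685}{42} = 5685 \cdot \frac{1}{42} = \frac{1895}{14}$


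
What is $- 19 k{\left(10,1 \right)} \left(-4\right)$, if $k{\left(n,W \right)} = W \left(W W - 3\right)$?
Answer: $-152$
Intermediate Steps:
$k{\left(n,W \right)} = W \left(-3 + W^{2}\right)$ ($k{\left(n,W \right)} = W \left(W^{2} - 3\right) = W \left(-3 + W^{2}\right)$)
$- 19 k{\left(10,1 \right)} \left(-4\right) = - 19 \cdot 1 \left(-3 + 1^{2}\right) \left(-4\right) = - 19 \cdot 1 \left(-3 + 1\right) \left(-4\right) = - 19 \cdot 1 \left(-2\right) \left(-4\right) = \left(-19\right) \left(-2\right) \left(-4\right) = 38 \left(-4\right) = -152$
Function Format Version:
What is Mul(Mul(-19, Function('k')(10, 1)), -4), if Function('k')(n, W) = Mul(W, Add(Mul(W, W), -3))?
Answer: -152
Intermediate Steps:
Function('k')(n, W) = Mul(W, Add(-3, Pow(W, 2))) (Function('k')(n, W) = Mul(W, Add(Pow(W, 2), -3)) = Mul(W, Add(-3, Pow(W, 2))))
Mul(Mul(-19, Function('k')(10, 1)), -4) = Mul(Mul(-19, Mul(1, Add(-3, Pow(1, 2)))), -4) = Mul(Mul(-19, Mul(1, Add(-3, 1))), -4) = Mul(Mul(-19, Mul(1, -2)), -4) = Mul(Mul(-19, -2), -4) = Mul(38, -4) = -152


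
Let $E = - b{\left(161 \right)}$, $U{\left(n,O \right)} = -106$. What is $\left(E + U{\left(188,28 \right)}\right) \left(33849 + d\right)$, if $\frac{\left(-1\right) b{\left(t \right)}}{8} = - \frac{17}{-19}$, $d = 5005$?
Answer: $- \frac{72967812}{19} \approx -3.8404 \cdot 10^{6}$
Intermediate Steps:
$b{\left(t \right)} = - \frac{136}{19}$ ($b{\left(t \right)} = - 8 \left(- \frac{17}{-19}\right) = - 8 \left(\left(-17\right) \left(- \frac{1}{19}\right)\right) = \left(-8\right) \frac{17}{19} = - \frac{136}{19}$)
$E = \frac{136}{19}$ ($E = \left(-1\right) \left(- \frac{136}{19}\right) = \frac{136}{19} \approx 7.1579$)
$\left(E + U{\left(188,28 \right)}\right) \left(33849 + d\right) = \left(\frac{136}{19} - 106\right) \left(33849 + 5005\right) = \left(- \frac{1878}{19}\right) 38854 = - \frac{72967812}{19}$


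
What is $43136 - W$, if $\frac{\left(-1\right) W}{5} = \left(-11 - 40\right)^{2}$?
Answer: $56141$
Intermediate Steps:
$W = -13005$ ($W = - 5 \left(-11 - 40\right)^{2} = - 5 \left(-51\right)^{2} = \left(-5\right) 2601 = -13005$)
$43136 - W = 43136 - -13005 = 43136 + 13005 = 56141$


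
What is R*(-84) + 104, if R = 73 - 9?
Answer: -5272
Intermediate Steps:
R = 64
R*(-84) + 104 = 64*(-84) + 104 = -5376 + 104 = -5272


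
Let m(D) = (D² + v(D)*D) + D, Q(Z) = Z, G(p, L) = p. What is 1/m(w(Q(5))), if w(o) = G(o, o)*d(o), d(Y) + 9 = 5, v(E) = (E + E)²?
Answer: -1/31620 ≈ -3.1626e-5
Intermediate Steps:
v(E) = 4*E² (v(E) = (2*E)² = 4*E²)
d(Y) = -4 (d(Y) = -9 + 5 = -4)
w(o) = -4*o (w(o) = o*(-4) = -4*o)
m(D) = D + D² + 4*D³ (m(D) = (D² + (4*D²)*D) + D = (D² + 4*D³) + D = D + D² + 4*D³)
1/m(w(Q(5))) = 1/((-4*5)*(1 - 4*5 + 4*(-4*5)²)) = 1/(-20*(1 - 20 + 4*(-20)²)) = 1/(-20*(1 - 20 + 4*400)) = 1/(-20*(1 - 20 + 1600)) = 1/(-20*1581) = 1/(-31620) = -1/31620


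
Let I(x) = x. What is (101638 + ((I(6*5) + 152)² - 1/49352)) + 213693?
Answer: 17196951159/49352 ≈ 3.4846e+5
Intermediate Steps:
(101638 + ((I(6*5) + 152)² - 1/49352)) + 213693 = (101638 + ((6*5 + 152)² - 1/49352)) + 213693 = (101638 + ((30 + 152)² - 1*1/49352)) + 213693 = (101638 + (182² - 1/49352)) + 213693 = (101638 + (33124 - 1/49352)) + 213693 = (101638 + 1634735647/49352) + 213693 = 6650774223/49352 + 213693 = 17196951159/49352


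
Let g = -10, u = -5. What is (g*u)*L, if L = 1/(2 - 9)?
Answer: -50/7 ≈ -7.1429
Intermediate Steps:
L = -⅐ (L = 1/(-7) = -⅐ ≈ -0.14286)
(g*u)*L = -10*(-5)*(-⅐) = 50*(-⅐) = -50/7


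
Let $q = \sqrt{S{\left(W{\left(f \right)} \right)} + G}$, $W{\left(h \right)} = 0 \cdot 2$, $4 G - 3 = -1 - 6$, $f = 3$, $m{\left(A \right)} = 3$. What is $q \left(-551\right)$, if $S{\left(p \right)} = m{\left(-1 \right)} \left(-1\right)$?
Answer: $- 1102 i \approx - 1102.0 i$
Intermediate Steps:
$G = -1$ ($G = \frac{3}{4} + \frac{-1 - 6}{4} = \frac{3}{4} + \frac{1}{4} \left(-7\right) = \frac{3}{4} - \frac{7}{4} = -1$)
$W{\left(h \right)} = 0$
$S{\left(p \right)} = -3$ ($S{\left(p \right)} = 3 \left(-1\right) = -3$)
$q = 2 i$ ($q = \sqrt{-3 - 1} = \sqrt{-4} = 2 i \approx 2.0 i$)
$q \left(-551\right) = 2 i \left(-551\right) = - 1102 i$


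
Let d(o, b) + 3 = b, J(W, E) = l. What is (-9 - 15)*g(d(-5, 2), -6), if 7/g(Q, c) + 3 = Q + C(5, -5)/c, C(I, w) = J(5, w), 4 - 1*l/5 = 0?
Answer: 252/11 ≈ 22.909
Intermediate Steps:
l = 20 (l = 20 - 5*0 = 20 + 0 = 20)
J(W, E) = 20
C(I, w) = 20
d(o, b) = -3 + b
g(Q, c) = 7/(-3 + Q + 20/c) (g(Q, c) = 7/(-3 + (Q + 20/c)) = 7/(-3 + Q + 20/c))
(-9 - 15)*g(d(-5, 2), -6) = (-9 - 15)*(7*(-6)/(20 - 3*(-6) + (-3 + 2)*(-6))) = -168*(-6)/(20 + 18 - 1*(-6)) = -168*(-6)/(20 + 18 + 6) = -168*(-6)/44 = -24*(-21/22) = 252/11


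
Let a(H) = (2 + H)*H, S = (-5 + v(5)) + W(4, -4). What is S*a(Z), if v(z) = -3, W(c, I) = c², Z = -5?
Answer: 120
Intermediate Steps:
S = 8 (S = (-5 - 3) + 4² = -8 + 16 = 8)
a(H) = H*(2 + H)
S*a(Z) = 8*(-5*(2 - 5)) = 8*(-5*(-3)) = 8*15 = 120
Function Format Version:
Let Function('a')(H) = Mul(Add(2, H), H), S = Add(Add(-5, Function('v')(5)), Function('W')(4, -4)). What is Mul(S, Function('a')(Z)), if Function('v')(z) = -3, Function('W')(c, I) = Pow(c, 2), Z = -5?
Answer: 120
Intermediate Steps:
S = 8 (S = Add(Add(-5, -3), Pow(4, 2)) = Add(-8, 16) = 8)
Function('a')(H) = Mul(H, Add(2, H))
Mul(S, Function('a')(Z)) = Mul(8, Mul(-5, Add(2, -5))) = Mul(8, Mul(-5, -3)) = Mul(8, 15) = 120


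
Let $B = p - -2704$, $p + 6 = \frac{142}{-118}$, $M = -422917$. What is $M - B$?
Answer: $- \frac{25111214}{59} \approx -4.2561 \cdot 10^{5}$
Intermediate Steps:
$p = - \frac{425}{59}$ ($p = -6 + \frac{142}{-118} = -6 + 142 \left(- \frac{1}{118}\right) = -6 - \frac{71}{59} = - \frac{425}{59} \approx -7.2034$)
$B = \frac{159111}{59}$ ($B = - \frac{425}{59} - -2704 = - \frac{425}{59} + 2704 = \frac{159111}{59} \approx 2696.8$)
$M - B = -422917 - \frac{159111}{59} = - \frac{25111214}{59}$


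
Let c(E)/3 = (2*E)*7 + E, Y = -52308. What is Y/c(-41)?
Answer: 5812/205 ≈ 28.351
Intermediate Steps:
c(E) = 45*E (c(E) = 3*((2*E)*7 + E) = 3*(14*E + E) = 3*(15*E) = 45*E)
Y/c(-41) = -52308/(45*(-41)) = -52308/(-1845) = -52308*(-1/1845) = 5812/205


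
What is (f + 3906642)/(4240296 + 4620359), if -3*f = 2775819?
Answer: 2981369/8860655 ≈ 0.33647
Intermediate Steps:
f = -925273 (f = -1/3*2775819 = -925273)
(f + 3906642)/(4240296 + 4620359) = (-925273 + 3906642)/(4240296 + 4620359) = 2981369/8860655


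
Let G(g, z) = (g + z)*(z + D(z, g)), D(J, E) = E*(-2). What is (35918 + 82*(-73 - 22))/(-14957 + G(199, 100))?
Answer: -28128/104059 ≈ -0.27031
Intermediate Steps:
D(J, E) = -2*E
G(g, z) = (g + z)*(z - 2*g)
(35918 + 82*(-73 - 22))/(-14957 + G(199, 100)) = (35918 + 82*(-73 - 22))/(-14957 + (100² - 2*199² - 1*199*100)) = (35918 + 82*(-95))/(-14957 + (10000 - 2*39601 - 19900)) = (35918 - 7790)/(-14957 + (10000 - 79202 - 19900)) = 28128/(-14957 - 89102) = 28128/(-104059) = 28128*(-1/104059) = -28128/104059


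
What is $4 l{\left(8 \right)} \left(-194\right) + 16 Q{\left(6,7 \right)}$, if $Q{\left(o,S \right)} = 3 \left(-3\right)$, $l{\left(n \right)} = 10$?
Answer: $-7904$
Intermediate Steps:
$Q{\left(o,S \right)} = -9$
$4 l{\left(8 \right)} \left(-194\right) + 16 Q{\left(6,7 \right)} = 4 \cdot 10 \left(-194\right) + 16 \left(-9\right) = 40 \left(-194\right) - 144 = -7760 - 144 = -7904$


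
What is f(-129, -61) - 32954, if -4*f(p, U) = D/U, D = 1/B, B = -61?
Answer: -490487337/14884 ≈ -32954.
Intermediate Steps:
D = -1/61 (D = 1/(-61) = -1/61 ≈ -0.016393)
f(p, U) = 1/(244*U) (f(p, U) = -(-1)/(244*U) = 1/(244*U))
f(-129, -61) - 32954 = (1/244)/(-61) - 32954 = (1/244)*(-1/61) - 32954 = -1/14884 - 32954 = -490487337/14884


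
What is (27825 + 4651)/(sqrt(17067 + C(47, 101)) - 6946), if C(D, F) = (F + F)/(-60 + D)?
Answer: -2932517848/626988239 - 32476*sqrt(2881697)/626988239 ≈ -4.7651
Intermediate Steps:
C(D, F) = 2*F/(-60 + D) (C(D, F) = (2*F)/(-60 + D) = 2*F/(-60 + D))
(27825 + 4651)/(sqrt(17067 + C(47, 101)) - 6946) = (27825 + 4651)/(sqrt(17067 + 2*101/(-60 + 47)) - 6946) = 32476/(sqrt(17067 + 2*101/(-13)) - 6946) = 32476/(sqrt(17067 + 2*101*(-1/13)) - 6946) = 32476/(sqrt(17067 - 202/13) - 6946) = 32476/(sqrt(221669/13) - 6946) = 32476/(sqrt(2881697)/13 - 6946) = 32476/(-6946 + sqrt(2881697)/13)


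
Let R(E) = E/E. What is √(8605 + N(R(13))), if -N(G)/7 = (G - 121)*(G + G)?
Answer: 11*√85 ≈ 101.42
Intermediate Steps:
R(E) = 1
N(G) = -14*G*(-121 + G) (N(G) = -7*(G - 121)*(G + G) = -7*(-121 + G)*2*G = -14*G*(-121 + G))
√(8605 + N(R(13))) = √(8605 + 14*1*(121 - 1*1)) = √(8605 + 14*1*(121 - 1)) = √(8605 + 14*1*120) = √(8605 + 1680) = √10285 = 11*√85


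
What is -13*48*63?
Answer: -39312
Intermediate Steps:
-13*48*63 = -624*63 = -39312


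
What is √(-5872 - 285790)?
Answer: I*√291662 ≈ 540.06*I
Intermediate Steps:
√(-5872 - 285790) = √(-291662) = I*√291662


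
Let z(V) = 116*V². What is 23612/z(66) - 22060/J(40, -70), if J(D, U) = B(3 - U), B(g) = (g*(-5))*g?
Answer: 588798575/673180596 ≈ 0.87465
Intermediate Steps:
B(g) = -5*g² (B(g) = (-5*g)*g = -5*g²)
J(D, U) = -5*(3 - U)²
23612/z(66) - 22060/J(40, -70) = 23612/((116*66²)) - 22060*(-1/(5*(-3 - 70)²)) = 23612/((116*4356)) - 22060/((-5*(-73)²)) = 23612/505296 - 22060/((-5*5329)) = 23612*(1/505296) - 22060/(-26645) = 5903/126324 - 22060*(-1/26645) = 5903/126324 + 4412/5329 = 588798575/673180596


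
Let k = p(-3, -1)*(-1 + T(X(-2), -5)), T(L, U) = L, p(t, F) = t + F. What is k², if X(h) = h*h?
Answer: 144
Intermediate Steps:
X(h) = h²
p(t, F) = F + t
k = -12 (k = (-1 - 3)*(-1 + (-2)²) = -4*(-1 + 4) = -4*3 = -12)
k² = (-12)² = 144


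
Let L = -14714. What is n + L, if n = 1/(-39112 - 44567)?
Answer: -1231252807/83679 ≈ -14714.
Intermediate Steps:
n = -1/83679 (n = 1/(-83679) = -1/83679 ≈ -1.1950e-5)
n + L = -1/83679 - 14714 = -1231252807/83679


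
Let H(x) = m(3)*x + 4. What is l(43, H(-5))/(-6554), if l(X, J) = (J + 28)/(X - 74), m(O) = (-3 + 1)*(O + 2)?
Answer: 41/101587 ≈ 0.00040360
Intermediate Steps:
m(O) = -4 - 2*O (m(O) = -2*(2 + O) = -4 - 2*O)
H(x) = 4 - 10*x (H(x) = (-4 - 2*3)*x + 4 = (-4 - 6)*x + 4 = -10*x + 4 = 4 - 10*x)
l(X, J) = (28 + J)/(-74 + X)
l(43, H(-5))/(-6554) = ((28 + (4 - 10*(-5)))/(-74 + 43))/(-6554) = ((28 + (4 + 50))/(-31))*(-1/6554) = -(28 + 54)/31*(-1/6554) = -1/31*82*(-1/6554) = -82/31*(-1/6554) = 41/101587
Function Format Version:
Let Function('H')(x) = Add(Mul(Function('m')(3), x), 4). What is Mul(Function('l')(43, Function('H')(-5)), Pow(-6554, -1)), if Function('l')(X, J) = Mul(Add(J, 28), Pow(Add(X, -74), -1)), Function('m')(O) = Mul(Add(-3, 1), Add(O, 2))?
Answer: Rational(41, 101587) ≈ 0.00040360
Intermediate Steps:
Function('m')(O) = Add(-4, Mul(-2, O)) (Function('m')(O) = Mul(-2, Add(2, O)) = Add(-4, Mul(-2, O)))
Function('H')(x) = Add(4, Mul(-10, x)) (Function('H')(x) = Add(Mul(Add(-4, Mul(-2, 3)), x), 4) = Add(Mul(Add(-4, -6), x), 4) = Add(Mul(-10, x), 4) = Add(4, Mul(-10, x)))
Function('l')(X, J) = Mul(Pow(Add(-74, X), -1), Add(28, J)) (Function('l')(X, J) = Mul(Add(28, J), Pow(Add(-74, X), -1)) = Mul(Pow(Add(-74, X), -1), Add(28, J)))
Mul(Function('l')(43, Function('H')(-5)), Pow(-6554, -1)) = Mul(Mul(Pow(Add(-74, 43), -1), Add(28, Add(4, Mul(-10, -5)))), Pow(-6554, -1)) = Mul(Mul(Pow(-31, -1), Add(28, Add(4, 50))), Rational(-1, 6554)) = Mul(Mul(Rational(-1, 31), Add(28, 54)), Rational(-1, 6554)) = Mul(Mul(Rational(-1, 31), 82), Rational(-1, 6554)) = Mul(Rational(-82, 31), Rational(-1, 6554)) = Rational(41, 101587)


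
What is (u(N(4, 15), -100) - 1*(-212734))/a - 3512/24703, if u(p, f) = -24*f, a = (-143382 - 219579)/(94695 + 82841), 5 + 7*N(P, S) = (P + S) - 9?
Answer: -943508393461304/8966225583 ≈ -1.0523e+5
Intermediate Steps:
N(P, S) = -2 + P/7 + S/7 (N(P, S) = -5/7 + ((P + S) - 9)/7 = -5/7 + (-9 + P + S)/7 = -5/7 + (-9/7 + P/7 + S/7) = -2 + P/7 + S/7)
a = -362961/177536 ≈ -2.0444
(u(N(4, 15), -100) - 1*(-212734))/a - 3512/24703 = (-24*(-100) - 1*(-212734))/(-362961/177536) - 3512/24703 = (2400 + 212734)*(-177536/362961) - 3512*1/24703 = 215134*(-177536/362961) - 3512/24703 = -38194029824/362961 - 3512/24703 = -943508393461304/8966225583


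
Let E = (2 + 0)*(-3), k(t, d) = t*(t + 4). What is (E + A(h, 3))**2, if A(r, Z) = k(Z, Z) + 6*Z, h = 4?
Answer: 1089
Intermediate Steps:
k(t, d) = t*(4 + t)
A(r, Z) = 6*Z + Z*(4 + Z) (A(r, Z) = Z*(4 + Z) + 6*Z = 6*Z + Z*(4 + Z))
E = -6 (E = 2*(-3) = -6)
(E + A(h, 3))**2 = (-6 + 3*(10 + 3))**2 = (-6 + 3*13)**2 = (-6 + 39)**2 = 33**2 = 1089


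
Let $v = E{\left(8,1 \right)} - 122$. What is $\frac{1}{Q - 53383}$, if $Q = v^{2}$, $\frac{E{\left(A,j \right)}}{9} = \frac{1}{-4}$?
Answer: $- \frac{16}{607119} \approx -2.6354 \cdot 10^{-5}$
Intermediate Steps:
$E{\left(A,j \right)} = - \frac{9}{4}$ ($E{\left(A,j \right)} = \frac{9}{-4} = 9 \left(- \frac{1}{4}\right) = - \frac{9}{4}$)
$v = - \frac{497}{4}$ ($v = - \frac{9}{4} - 122 = - \frac{497}{4} \approx -124.25$)
$Q = \frac{247009}{16}$ ($Q = \left(- \frac{497}{4}\right)^{2} = \frac{247009}{16} \approx 15438.0$)
$\frac{1}{Q - 53383} = \frac{1}{\frac{247009}{16} - 53383} = \frac{1}{- \frac{607119}{16}} = - \frac{16}{607119}$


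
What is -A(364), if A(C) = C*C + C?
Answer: -132860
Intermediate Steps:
A(C) = C + C² (A(C) = C² + C = C + C²)
-A(364) = -364*(1 + 364) = -364*365 = -1*132860 = -132860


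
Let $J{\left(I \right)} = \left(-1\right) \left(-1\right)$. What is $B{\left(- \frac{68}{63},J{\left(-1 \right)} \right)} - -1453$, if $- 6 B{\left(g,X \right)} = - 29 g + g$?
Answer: $\frac{39095}{27} \approx 1448.0$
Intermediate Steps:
$J{\left(I \right)} = 1$
$B{\left(g,X \right)} = \frac{14 g}{3}$ ($B{\left(g,X \right)} = - \frac{- 29 g + g}{6} = - \frac{\left(-28\right) g}{6} = \frac{14 g}{3}$)
$B{\left(- \frac{68}{63},J{\left(-1 \right)} \right)} - -1453 = \frac{14 \left(- \frac{68}{63}\right)}{3} - -1453 = \frac{14 \left(\left(-68\right) \frac{1}{63}\right)}{3} + 1453 = \frac{14}{3} \left(- \frac{68}{63}\right) + 1453 = - \frac{136}{27} + 1453 = \frac{39095}{27}$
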